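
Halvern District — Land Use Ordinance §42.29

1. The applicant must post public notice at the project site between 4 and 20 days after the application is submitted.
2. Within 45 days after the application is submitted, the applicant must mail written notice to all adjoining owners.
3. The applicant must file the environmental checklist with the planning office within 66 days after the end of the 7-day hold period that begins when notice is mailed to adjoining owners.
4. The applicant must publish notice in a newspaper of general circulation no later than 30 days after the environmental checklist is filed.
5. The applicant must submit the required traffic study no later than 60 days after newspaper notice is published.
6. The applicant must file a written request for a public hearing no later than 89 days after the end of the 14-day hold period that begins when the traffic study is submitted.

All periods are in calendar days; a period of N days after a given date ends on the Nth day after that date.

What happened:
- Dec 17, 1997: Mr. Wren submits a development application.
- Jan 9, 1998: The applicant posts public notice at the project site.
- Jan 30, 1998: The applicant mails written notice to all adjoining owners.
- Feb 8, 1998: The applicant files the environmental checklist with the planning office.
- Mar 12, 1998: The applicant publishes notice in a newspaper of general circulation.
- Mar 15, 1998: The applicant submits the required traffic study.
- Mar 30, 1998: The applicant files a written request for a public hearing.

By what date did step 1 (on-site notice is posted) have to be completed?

Step 1 runs from Dec 17, 1997, when the application is submitted. The window is 4–20 days after Dec 17, 1997; it closes on Jan 6, 1998.

Jan 6, 1998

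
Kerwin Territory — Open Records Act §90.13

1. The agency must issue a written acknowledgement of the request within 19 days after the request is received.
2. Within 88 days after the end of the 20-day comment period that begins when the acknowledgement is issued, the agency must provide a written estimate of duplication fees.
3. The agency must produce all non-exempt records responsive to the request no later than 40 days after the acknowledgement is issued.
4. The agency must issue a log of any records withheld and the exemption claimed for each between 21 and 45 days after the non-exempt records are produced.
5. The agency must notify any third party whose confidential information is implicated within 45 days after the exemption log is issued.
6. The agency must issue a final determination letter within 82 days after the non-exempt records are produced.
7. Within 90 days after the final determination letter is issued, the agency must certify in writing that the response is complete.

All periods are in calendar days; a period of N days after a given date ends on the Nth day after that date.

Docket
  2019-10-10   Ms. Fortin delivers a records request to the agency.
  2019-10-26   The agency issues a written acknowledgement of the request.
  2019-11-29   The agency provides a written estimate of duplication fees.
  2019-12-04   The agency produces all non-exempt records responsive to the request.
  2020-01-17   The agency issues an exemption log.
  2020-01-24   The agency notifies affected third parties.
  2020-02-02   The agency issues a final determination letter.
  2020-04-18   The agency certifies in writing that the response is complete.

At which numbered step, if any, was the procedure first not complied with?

Step 1: 19 days after 2019-10-10 (when the request is received) is 2019-10-29; 2019-10-26 is within that limit.
Step 2: 88 days after 2019-11-15 (end of the 20-day comment period, which began when the acknowledgement is issued on 2019-10-26) is 2020-02-11; 2019-11-29 is within that limit.
Step 3: 40 days after 2019-10-26 (when the acknowledgement is issued) is 2019-12-05; done 2019-12-04 — timely.
Step 4: the window is 21–45 days after 2019-12-04 (when the non-exempt records are produced), so 2019-12-25 through 2020-01-18; 2020-01-17 falls inside that range.
Step 5: 45 days after 2020-01-17 (when the exemption log is issued) is 2020-03-02; done 2020-01-24 — timely.
Step 6: 82 days after 2019-12-04 (when the non-exempt records are produced) is 2020-02-24; completed 2020-02-02, before the deadline.
Step 7: 90 days after 2020-02-02 (when the final determination letter is issued) is 2020-05-02; 2020-04-18 is within that limit.

None — every step was satisfied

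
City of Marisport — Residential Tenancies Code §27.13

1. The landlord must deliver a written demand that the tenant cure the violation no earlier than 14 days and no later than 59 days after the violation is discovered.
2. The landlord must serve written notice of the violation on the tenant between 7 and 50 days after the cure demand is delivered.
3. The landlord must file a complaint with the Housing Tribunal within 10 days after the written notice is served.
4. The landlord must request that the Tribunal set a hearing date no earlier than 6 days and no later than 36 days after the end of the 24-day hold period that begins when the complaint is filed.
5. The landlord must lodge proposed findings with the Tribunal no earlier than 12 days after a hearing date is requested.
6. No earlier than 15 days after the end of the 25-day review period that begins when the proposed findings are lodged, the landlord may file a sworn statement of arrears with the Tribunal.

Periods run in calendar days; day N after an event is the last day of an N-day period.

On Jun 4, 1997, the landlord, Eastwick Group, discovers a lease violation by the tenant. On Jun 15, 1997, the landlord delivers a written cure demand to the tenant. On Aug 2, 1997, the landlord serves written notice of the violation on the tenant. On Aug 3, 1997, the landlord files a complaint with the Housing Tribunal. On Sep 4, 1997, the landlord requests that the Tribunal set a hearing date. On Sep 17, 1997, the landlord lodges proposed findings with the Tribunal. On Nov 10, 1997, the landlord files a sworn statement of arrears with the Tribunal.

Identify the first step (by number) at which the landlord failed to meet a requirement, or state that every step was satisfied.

Step 1

Step 1 — 14 and 59 days from Jun 4, 1997 (when the violation is discovered) are Jun 18, 1997 and Aug 2, 1997 respectively; Jun 15, 1997 is 3 days too early.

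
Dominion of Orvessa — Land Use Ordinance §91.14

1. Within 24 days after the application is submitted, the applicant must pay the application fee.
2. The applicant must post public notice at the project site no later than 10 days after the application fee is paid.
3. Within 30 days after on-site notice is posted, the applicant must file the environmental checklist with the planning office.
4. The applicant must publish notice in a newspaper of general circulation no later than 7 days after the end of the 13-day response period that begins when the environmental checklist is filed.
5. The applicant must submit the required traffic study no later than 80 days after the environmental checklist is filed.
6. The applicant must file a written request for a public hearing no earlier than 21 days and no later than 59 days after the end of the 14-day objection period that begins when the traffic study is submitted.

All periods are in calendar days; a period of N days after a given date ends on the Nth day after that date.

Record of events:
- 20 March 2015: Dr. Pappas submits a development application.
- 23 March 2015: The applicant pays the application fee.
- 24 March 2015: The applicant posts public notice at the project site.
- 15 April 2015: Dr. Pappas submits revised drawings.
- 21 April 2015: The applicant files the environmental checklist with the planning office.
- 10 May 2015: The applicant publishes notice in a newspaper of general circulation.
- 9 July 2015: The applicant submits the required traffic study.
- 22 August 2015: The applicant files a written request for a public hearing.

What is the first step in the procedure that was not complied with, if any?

(1) due by 20 March 2015 + 24 days = 13 April 2015; completed 23 March 2015, before the deadline.
(2) due by 23 March 2015 + 10 days = 2 April 2015; done 24 March 2015 — timely.
(3) due by 24 March 2015 + 30 days = 23 April 2015; completed 21 April 2015, before the deadline.
(4) due by 4 May 2015 + 7 days = 11 May 2015; done 10 May 2015 — timely.
(5) due by 21 April 2015 + 80 days = 10 July 2015; done 9 July 2015 — timely.
(6) the permitted window runs from 23 July 2015 + 21 = 13 August 2015 to 23 July 2015 + 59 = 20 September 2015; done 22 August 2015, which is between those dates.

None — every step was satisfied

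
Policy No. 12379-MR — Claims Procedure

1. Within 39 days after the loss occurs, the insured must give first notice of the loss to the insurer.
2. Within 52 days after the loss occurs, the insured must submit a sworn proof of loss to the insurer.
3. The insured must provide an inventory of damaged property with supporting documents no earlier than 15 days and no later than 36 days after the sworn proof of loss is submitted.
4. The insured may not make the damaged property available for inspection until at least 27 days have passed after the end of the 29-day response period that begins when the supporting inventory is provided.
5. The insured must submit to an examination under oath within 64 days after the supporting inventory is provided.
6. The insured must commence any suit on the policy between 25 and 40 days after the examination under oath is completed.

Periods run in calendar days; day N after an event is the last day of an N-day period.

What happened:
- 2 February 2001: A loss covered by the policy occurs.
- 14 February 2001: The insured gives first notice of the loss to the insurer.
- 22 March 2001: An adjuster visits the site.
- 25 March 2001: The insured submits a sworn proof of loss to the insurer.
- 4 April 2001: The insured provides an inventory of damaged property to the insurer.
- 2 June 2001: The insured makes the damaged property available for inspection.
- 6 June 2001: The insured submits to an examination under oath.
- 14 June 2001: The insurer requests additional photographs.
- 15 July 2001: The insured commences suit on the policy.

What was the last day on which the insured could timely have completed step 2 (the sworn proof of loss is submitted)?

Step 2 runs from 2 February 2001, when the loss occurs. 52 days after 2 February 2001 is 26 March 2001.

26 March 2001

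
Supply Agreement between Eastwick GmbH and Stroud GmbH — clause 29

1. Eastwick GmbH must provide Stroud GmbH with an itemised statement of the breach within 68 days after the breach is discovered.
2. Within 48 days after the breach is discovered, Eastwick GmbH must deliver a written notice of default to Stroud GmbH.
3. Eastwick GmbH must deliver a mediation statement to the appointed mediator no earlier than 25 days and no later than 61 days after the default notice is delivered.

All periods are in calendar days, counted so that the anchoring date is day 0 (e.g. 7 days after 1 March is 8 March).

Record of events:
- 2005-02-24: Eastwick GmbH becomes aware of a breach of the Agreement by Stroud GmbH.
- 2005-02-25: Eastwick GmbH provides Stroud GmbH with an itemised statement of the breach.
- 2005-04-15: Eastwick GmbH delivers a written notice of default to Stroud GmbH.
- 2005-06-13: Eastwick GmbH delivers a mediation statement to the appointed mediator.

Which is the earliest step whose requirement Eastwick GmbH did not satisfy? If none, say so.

Step 2

Step 1 — counting 68 days from 2005-02-24 (when the breach is discovered) gives a deadline of 2005-05-03; 2005-02-25 is within that limit.
Step 2 — counting 48 days from 2005-02-24 (when the breach is discovered) gives a deadline of 2005-04-13; 2005-04-15 misses that deadline by 2 days.
That is the first point of non-compliance.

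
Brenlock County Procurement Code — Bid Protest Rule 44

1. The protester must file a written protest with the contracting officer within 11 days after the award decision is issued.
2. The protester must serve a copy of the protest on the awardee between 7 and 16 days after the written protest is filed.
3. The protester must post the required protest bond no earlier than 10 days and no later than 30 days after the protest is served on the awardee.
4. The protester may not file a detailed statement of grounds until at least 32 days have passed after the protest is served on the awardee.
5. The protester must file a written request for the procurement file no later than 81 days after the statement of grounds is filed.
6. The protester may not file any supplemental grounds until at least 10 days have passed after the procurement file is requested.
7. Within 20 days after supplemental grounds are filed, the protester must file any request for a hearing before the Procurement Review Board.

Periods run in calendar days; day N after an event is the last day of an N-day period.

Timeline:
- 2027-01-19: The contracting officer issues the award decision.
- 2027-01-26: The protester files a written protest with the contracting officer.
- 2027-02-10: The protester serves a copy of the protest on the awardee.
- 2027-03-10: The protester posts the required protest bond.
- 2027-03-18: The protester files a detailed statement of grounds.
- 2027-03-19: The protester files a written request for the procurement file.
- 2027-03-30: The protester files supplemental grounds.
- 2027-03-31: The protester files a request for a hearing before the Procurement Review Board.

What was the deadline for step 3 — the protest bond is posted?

2027-03-12

Step 3 runs from 2027-02-10, when the protest is served on the awardee. The window is 10–30 days after 2027-02-10; it closes on 2027-03-12.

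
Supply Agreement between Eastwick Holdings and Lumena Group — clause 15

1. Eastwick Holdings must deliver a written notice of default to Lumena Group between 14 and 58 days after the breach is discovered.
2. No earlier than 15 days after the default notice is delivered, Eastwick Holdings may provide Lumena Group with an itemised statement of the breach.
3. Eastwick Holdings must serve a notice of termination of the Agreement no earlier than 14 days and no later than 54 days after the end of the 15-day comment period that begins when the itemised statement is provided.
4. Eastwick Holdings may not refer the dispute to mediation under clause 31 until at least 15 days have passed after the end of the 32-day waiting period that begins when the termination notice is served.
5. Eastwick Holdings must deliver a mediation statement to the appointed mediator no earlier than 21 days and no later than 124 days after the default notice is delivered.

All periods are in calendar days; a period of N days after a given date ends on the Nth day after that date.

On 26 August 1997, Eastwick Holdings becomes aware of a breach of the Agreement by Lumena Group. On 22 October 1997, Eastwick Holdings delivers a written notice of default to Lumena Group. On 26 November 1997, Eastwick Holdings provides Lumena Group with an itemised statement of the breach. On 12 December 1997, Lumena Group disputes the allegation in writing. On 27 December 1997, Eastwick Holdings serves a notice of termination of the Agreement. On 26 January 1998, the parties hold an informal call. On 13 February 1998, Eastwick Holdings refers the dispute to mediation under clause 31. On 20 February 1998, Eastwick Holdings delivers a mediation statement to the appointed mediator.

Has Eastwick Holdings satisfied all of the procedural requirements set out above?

(1) the permitted window runs from 26 August 1997 + 14 = 9 September 1997 to 26 August 1997 + 58 = 23 October 1997; 22 October 1997 falls inside that range.
(2) permitted from 22 October 1997 + 15 days = 6 November 1997 onward; done 26 November 1997 — permitted.
(3) the permitted window runs from 11 December 1997 + 14 = 25 December 1997 to 11 December 1997 + 54 = 3 February 1998; done 27 December 1997, which is between those dates.
(4) permitted from 28 January 1998 + 15 days = 12 February 1998 onward; 13 February 1998 is on or after that date.
(5) the permitted window runs from 22 October 1997 + 21 = 12 November 1997 to 22 October 1997 + 124 = 23 February 1998; 20 February 1998 falls inside that range.

Yes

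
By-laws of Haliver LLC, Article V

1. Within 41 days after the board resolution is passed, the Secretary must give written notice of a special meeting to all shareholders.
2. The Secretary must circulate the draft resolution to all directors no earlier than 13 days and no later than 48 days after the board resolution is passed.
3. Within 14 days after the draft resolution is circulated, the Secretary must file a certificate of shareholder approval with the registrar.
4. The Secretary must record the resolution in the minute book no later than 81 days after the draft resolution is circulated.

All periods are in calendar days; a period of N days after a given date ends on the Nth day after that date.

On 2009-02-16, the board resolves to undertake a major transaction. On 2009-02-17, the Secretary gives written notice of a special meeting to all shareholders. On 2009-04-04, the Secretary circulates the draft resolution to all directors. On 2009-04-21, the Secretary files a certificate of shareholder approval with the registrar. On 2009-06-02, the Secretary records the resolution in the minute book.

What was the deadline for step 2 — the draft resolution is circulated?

Step 2 runs from 2009-02-16, when the board resolution is passed. The window is 13–48 days after 2009-02-16; it closes on 2009-04-05.

2009-04-05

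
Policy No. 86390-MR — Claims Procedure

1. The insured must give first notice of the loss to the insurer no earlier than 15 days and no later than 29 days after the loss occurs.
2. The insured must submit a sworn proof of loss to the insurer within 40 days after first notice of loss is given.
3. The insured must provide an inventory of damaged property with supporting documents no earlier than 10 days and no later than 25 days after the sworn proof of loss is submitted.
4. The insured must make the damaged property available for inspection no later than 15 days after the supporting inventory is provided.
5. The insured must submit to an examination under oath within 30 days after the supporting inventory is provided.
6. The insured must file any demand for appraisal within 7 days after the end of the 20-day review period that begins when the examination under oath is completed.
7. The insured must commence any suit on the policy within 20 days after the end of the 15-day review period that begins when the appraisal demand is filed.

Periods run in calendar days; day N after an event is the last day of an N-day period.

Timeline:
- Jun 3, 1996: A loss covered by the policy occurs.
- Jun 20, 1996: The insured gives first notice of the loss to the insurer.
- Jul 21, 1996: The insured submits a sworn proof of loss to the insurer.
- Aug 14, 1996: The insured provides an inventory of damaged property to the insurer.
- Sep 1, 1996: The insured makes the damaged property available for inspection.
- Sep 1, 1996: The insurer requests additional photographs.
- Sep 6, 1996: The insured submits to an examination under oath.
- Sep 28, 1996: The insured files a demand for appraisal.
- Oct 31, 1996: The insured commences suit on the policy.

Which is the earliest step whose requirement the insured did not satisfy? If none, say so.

(1) the permitted window runs from Jun 3, 1996 + 15 = Jun 18, 1996 to Jun 3, 1996 + 29 = Jul 2, 1996; done Jun 20, 1996 — within the window.
(2) due by Jun 20, 1996 + 40 days = Jul 30, 1996; done Jul 21, 1996 — timely.
(3) the permitted window runs from Jul 21, 1996 + 10 = Jul 31, 1996 to Jul 21, 1996 + 25 = Aug 15, 1996; Aug 14, 1996 falls inside that range.
(4) due by Aug 14, 1996 + 15 days = Aug 29, 1996; not done until Sep 1, 1996, 3 days after the deadline.
That is the first point of non-compliance.

Step 4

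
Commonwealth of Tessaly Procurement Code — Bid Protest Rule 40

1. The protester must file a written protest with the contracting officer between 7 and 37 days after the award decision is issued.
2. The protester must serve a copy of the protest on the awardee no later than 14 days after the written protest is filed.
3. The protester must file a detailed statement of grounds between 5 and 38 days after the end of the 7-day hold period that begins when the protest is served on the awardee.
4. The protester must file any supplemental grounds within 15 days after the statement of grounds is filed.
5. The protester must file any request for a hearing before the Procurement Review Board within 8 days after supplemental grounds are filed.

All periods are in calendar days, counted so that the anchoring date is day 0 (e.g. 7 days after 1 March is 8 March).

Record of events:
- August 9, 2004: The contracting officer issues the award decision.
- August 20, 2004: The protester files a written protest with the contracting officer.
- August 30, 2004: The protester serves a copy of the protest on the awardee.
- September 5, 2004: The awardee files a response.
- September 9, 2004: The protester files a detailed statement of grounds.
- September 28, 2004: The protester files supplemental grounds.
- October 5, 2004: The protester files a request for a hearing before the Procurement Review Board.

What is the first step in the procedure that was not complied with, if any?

Step 3

Step 1: the window is 7–37 days after August 9, 2004 (when the award decision is issued), so August 16, 2004 through September 15, 2004; done August 20, 2004 — within the window.
Step 2: 14 days after August 20, 2004 (when the written protest is filed) is September 3, 2004; done August 30, 2004 — timely.
Step 3: the window is 5–38 days after September 6, 2004 (end of the 7-day hold period, which began when the protest is served on the awardee on August 30, 2004), so September 11, 2004 through October 14, 2004; done September 9, 2004 — 2 days before the window opened.
That is the first point of non-compliance.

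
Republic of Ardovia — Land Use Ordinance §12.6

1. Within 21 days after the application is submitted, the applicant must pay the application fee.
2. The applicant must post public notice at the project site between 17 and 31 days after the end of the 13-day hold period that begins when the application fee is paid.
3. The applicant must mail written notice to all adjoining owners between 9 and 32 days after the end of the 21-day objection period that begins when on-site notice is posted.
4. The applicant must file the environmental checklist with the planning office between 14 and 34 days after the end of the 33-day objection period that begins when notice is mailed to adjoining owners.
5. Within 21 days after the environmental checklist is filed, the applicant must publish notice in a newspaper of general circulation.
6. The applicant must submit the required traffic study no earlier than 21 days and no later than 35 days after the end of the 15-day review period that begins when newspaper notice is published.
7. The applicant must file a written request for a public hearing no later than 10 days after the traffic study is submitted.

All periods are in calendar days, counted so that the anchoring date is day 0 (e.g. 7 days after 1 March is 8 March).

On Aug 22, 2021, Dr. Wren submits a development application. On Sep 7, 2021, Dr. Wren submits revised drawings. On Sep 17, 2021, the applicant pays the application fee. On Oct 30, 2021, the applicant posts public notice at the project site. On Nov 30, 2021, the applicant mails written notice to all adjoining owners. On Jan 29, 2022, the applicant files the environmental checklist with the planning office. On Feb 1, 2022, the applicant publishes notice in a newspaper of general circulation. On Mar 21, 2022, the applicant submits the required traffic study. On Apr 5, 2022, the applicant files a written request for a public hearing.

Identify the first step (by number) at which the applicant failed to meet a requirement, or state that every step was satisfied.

Step 1: 21 days after Aug 22, 2021 (when the application is submitted) is Sep 12, 2021; not done until Sep 17, 2021, 5 days after the deadline.
That is the first point of non-compliance.

Step 1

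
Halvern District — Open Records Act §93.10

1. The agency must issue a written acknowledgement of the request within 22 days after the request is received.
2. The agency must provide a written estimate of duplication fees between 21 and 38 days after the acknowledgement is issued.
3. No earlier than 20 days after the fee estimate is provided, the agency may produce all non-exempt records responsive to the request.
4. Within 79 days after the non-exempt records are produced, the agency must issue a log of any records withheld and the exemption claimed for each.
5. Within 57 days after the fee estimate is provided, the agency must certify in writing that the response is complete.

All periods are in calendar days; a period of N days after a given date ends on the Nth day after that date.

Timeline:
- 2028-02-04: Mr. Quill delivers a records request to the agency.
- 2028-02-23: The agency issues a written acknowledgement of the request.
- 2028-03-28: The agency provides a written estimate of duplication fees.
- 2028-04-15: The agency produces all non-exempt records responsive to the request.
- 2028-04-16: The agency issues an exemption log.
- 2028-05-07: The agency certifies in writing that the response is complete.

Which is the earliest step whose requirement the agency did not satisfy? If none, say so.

(1) due by 2028-02-04 + 22 days = 2028-02-26; completed 2028-02-23, before the deadline.
(2) the permitted window runs from 2028-02-23 + 21 = 2028-03-15 to 2028-02-23 + 38 = 2028-04-01; 2028-03-28 falls inside that range.
(3) permitted from 2028-03-28 + 20 days = 2028-04-17 onward; acted on 2028-04-15, 2 days prematurely.
Later steps need not be reached.

Step 3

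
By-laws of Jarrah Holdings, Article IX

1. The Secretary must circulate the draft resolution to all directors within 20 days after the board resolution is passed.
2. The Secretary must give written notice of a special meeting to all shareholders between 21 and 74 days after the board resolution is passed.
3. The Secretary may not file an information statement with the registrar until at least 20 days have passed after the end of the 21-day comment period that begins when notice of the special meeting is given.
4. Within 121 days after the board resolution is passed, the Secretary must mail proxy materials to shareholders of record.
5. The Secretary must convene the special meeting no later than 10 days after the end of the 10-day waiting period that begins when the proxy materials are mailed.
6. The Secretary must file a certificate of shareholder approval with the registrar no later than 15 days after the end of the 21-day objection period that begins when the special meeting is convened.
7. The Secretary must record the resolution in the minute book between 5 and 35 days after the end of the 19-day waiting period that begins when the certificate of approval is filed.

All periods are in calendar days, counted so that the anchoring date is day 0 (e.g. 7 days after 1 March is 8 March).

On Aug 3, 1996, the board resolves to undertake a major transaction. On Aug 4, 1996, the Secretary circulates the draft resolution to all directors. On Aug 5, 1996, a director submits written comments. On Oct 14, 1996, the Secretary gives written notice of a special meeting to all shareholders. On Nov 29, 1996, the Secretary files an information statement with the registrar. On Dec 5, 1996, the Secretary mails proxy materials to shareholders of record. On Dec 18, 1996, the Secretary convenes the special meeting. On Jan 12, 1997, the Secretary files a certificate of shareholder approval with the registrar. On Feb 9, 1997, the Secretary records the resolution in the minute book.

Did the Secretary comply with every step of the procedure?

(1) due by Aug 3, 1996 + 20 days = Aug 23, 1996; done Aug 4, 1996 — timely.
(2) the permitted window runs from Aug 3, 1996 + 21 = Aug 24, 1996 to Aug 3, 1996 + 74 = Oct 16, 1996; done Oct 14, 1996 — within the window.
(3) permitted from Nov 4, 1996 + 20 days = Nov 24, 1996 onward; done Nov 29, 1996, after the minimum wait.
(4) due by Aug 3, 1996 + 121 days = Dec 2, 1996; done Dec 5, 1996 — 3 days late.

No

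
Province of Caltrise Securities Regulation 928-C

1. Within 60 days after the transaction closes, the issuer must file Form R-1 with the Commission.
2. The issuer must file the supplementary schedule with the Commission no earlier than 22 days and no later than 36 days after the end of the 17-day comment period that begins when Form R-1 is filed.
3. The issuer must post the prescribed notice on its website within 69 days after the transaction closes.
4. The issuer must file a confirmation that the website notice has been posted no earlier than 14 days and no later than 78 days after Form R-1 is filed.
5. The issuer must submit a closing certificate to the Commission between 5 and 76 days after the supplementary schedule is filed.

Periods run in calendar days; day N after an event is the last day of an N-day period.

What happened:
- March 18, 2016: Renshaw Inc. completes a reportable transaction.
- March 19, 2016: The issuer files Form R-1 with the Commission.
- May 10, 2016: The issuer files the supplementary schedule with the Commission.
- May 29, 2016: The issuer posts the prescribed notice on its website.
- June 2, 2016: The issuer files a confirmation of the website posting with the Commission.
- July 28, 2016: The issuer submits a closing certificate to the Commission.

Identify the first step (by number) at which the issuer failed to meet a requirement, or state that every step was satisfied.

(1) due by March 18, 2016 + 60 days = May 17, 2016; March 19, 2016 is within that limit.
(2) the permitted window runs from April 5, 2016 + 22 = April 27, 2016 to April 5, 2016 + 36 = May 11, 2016; done May 10, 2016 — within the window.
(3) due by March 18, 2016 + 69 days = May 26, 2016; not done until May 29, 2016, 3 days after the deadline.
The procedure was therefore not followed at step 3.

Step 3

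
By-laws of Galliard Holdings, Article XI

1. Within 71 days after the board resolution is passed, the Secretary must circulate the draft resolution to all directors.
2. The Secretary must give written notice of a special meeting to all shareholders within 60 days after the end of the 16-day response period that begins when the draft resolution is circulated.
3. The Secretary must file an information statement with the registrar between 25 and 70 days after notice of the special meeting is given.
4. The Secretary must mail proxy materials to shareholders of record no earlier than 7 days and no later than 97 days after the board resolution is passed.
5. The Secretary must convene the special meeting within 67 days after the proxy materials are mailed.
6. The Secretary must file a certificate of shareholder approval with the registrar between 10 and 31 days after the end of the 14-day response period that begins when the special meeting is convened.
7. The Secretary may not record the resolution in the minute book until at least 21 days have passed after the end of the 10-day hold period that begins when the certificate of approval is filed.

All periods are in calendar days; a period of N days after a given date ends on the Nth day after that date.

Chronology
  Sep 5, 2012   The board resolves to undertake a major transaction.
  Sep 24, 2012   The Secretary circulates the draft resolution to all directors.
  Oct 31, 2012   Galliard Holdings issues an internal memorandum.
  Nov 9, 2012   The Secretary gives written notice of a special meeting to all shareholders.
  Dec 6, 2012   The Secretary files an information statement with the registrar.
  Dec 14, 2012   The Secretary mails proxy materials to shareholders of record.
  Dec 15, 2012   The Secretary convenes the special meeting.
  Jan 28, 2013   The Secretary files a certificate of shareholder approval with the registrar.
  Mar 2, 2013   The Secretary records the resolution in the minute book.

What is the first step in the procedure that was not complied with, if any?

(1) due by Sep 5, 2012 + 71 days = Nov 15, 2012; Sep 24, 2012 is within that limit.
(2) due by Oct 10, 2012 + 60 days = Dec 9, 2012; Nov 9, 2012 is within that limit.
(3) the permitted window runs from Nov 9, 2012 + 25 = Dec 4, 2012 to Nov 9, 2012 + 70 = Jan 18, 2013; done Dec 6, 2012 — within the window.
(4) the permitted window runs from Sep 5, 2012 + 7 = Sep 12, 2012 to Sep 5, 2012 + 97 = Dec 11, 2012; done Dec 14, 2012 — 3 days after the window closed.

Step 4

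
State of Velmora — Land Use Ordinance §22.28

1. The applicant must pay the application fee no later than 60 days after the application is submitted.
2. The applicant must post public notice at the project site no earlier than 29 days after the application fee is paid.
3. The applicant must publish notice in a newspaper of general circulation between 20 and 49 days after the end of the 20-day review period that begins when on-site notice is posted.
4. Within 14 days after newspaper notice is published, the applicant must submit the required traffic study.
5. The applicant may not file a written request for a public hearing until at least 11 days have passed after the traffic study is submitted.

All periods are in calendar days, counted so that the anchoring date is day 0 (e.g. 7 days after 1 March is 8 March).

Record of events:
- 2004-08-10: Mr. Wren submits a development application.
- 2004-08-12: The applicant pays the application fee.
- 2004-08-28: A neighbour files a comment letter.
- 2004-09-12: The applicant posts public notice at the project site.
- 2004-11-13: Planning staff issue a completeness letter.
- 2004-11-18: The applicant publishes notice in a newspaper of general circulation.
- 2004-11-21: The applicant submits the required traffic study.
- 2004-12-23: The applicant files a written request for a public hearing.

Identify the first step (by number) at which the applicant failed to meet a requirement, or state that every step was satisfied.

Step 1 — counting 60 days from 2004-08-10 (when the application is submitted) gives a deadline of 2004-10-09; 2004-08-12 is within that limit.
Step 2 — must wait 29 days from 2004-08-12 (when the application fee is paid), so not before 2004-09-10; done 2004-09-12, after the minimum wait.
Step 3 — 20 and 49 days from 2004-10-02 (end of the 20-day review period, which began when on-site notice is posted on 2004-09-12) are 2004-10-22 and 2004-11-20 respectively; done 2004-11-18, which is between those dates.
Step 4 — counting 14 days from 2004-11-18 (when newspaper notice is published) gives a deadline of 2004-12-02; done 2004-11-21 — timely.
Step 5 — must wait 11 days from 2004-11-21 (when the traffic study is submitted), so not before 2004-12-02; done 2004-12-23 — permitted.

None — every step was satisfied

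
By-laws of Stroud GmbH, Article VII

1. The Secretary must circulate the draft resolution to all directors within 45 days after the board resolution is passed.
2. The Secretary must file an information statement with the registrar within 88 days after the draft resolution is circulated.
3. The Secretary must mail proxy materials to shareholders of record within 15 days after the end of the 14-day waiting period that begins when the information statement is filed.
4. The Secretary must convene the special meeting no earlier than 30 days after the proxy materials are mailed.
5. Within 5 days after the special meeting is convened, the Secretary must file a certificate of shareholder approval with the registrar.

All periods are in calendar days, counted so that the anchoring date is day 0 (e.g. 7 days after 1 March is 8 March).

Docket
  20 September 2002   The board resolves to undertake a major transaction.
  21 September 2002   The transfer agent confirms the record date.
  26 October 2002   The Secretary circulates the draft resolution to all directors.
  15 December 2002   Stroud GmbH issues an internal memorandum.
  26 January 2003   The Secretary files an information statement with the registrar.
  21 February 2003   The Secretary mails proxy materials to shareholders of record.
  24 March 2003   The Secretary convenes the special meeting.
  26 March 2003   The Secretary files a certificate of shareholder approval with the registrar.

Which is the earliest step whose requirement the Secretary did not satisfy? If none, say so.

(1) due by 20 September 2002 + 45 days = 4 November 2002; completed 26 October 2002, before the deadline.
(2) due by 26 October 2002 + 88 days = 22 January 2003; 26 January 2003 misses that deadline by 4 days.
The procedure was therefore not followed at step 2.

Step 2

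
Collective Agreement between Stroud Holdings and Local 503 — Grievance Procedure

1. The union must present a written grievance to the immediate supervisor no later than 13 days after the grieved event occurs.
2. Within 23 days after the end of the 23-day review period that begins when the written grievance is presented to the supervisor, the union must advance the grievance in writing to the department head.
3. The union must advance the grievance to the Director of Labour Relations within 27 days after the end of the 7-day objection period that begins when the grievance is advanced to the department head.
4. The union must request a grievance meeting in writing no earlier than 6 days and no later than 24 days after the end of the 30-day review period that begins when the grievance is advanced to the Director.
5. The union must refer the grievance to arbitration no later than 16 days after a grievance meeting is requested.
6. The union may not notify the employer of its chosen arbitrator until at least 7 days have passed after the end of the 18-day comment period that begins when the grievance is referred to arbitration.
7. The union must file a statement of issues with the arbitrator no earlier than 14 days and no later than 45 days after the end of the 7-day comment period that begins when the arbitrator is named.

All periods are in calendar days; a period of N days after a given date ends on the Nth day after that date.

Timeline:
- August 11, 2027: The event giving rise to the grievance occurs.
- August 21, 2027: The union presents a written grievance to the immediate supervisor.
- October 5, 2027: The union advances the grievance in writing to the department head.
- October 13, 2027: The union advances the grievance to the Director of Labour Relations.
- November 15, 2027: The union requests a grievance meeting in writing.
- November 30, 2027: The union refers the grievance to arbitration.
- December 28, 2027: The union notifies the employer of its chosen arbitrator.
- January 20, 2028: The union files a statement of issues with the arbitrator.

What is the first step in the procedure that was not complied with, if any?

(1) due by August 11, 2027 + 13 days = August 24, 2027; completed August 21, 2027, before the deadline.
(2) due by September 13, 2027 + 23 days = October 6, 2027; completed October 5, 2027, before the deadline.
(3) due by October 12, 2027 + 27 days = November 8, 2027; October 13, 2027 is within that limit.
(4) the permitted window runs from November 12, 2027 + 6 = November 18, 2027 to November 12, 2027 + 24 = December 6, 2027; November 15, 2027 is 3 days too early.

Step 4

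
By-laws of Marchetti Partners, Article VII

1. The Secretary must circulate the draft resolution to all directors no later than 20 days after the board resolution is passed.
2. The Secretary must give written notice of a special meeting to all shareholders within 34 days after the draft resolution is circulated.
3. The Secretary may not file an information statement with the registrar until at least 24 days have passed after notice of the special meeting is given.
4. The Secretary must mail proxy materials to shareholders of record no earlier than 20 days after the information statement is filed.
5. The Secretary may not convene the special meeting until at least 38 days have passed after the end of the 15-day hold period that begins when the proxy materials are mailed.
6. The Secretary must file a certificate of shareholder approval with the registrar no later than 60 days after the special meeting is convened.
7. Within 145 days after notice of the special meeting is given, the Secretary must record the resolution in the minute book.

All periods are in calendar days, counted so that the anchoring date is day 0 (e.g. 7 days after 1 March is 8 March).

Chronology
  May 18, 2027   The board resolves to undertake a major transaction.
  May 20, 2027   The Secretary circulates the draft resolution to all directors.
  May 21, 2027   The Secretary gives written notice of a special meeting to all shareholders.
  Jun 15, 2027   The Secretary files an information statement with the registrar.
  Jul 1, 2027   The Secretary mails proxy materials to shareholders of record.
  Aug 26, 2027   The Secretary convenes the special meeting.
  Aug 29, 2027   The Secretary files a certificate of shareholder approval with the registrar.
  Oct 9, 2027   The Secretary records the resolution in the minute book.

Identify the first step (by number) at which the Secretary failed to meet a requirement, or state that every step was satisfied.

Step 4

Step 1: 20 days after May 18, 2027 (when the board resolution is passed) is Jun 7, 2027; done May 20, 2027 — timely.
Step 2: 34 days after May 20, 2027 (when the draft resolution is circulated) is Jun 23, 2027; May 21, 2027 is within that limit.
Step 3: the earliest permitted date is 24 days after May 21, 2027 (when notice of the special meeting is given), i.e. Jun 14, 2027; Jun 15, 2027 is on or after that date.
Step 4: the earliest permitted date is 20 days after Jun 15, 2027 (when the information statement is filed), i.e. Jul 5, 2027; done Jul 1, 2027 — 4 days too early.
No need to go further; step 4 was not satisfied.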